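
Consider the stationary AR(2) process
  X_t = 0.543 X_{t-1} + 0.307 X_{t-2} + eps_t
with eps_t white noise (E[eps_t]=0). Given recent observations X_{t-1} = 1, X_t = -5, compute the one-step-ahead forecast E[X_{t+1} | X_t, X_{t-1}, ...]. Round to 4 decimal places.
E[X_{t+1} \mid \mathcal F_t] = -2.4080

For an AR(p) model X_t = c + sum_i phi_i X_{t-i} + eps_t, the
one-step-ahead conditional mean is
  E[X_{t+1} | X_t, ...] = c + sum_i phi_i X_{t+1-i}.
Substitute known values:
  E[X_{t+1} | ...] = (0.543) * (-5) + (0.307) * (1)
                   = -2.4080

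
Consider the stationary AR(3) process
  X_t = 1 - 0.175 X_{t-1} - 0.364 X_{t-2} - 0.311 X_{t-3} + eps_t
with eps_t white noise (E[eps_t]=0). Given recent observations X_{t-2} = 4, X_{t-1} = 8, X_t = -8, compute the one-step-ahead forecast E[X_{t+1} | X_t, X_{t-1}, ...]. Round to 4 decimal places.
E[X_{t+1} \mid \mathcal F_t] = -1.7560

For an AR(p) model X_t = c + sum_i phi_i X_{t-i} + eps_t, the
one-step-ahead conditional mean is
  E[X_{t+1} | X_t, ...] = c + sum_i phi_i X_{t+1-i}.
Substitute known values:
  E[X_{t+1} | ...] = 1 + (-0.175) * (-8) + (-0.364) * (8) + (-0.311) * (4)
                   = -1.7560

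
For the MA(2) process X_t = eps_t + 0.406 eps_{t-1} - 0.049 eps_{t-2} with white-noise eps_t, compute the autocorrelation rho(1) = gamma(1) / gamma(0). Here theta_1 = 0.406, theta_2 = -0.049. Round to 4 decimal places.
\rho(1) = 0.3308

For an MA(q) process with theta_0 = 1, the autocovariance is
  gamma(k) = sigma^2 * sum_{i=0..q-k} theta_i * theta_{i+k},
and rho(k) = gamma(k) / gamma(0). Sigma^2 cancels.
  numerator   = (1)*(0.406) + (0.406)*(-0.049) = 0.386106.
  denominator = (1)^2 + (0.406)^2 + (-0.049)^2 = 1.167237.
  rho(1) = 0.386106 / 1.167237 = 0.3308.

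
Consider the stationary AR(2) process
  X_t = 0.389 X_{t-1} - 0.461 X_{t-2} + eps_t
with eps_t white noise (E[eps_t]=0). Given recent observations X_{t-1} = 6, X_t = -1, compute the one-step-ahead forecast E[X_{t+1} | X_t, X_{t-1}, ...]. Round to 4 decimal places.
E[X_{t+1} \mid \mathcal F_t] = -3.1550

For an AR(p) model X_t = c + sum_i phi_i X_{t-i} + eps_t, the
one-step-ahead conditional mean is
  E[X_{t+1} | X_t, ...] = c + sum_i phi_i X_{t+1-i}.
Substitute known values:
  E[X_{t+1} | ...] = (0.389) * (-1) + (-0.461) * (6)
                   = -3.1550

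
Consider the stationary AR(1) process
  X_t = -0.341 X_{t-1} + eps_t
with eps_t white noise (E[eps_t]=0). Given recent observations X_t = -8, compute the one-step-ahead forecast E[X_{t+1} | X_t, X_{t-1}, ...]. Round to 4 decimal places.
E[X_{t+1} \mid \mathcal F_t] = 2.7280

For an AR(p) model X_t = c + sum_i phi_i X_{t-i} + eps_t, the
one-step-ahead conditional mean is
  E[X_{t+1} | X_t, ...] = c + sum_i phi_i X_{t+1-i}.
Substitute known values:
  E[X_{t+1} | ...] = (-0.341) * (-8)
                   = 2.7280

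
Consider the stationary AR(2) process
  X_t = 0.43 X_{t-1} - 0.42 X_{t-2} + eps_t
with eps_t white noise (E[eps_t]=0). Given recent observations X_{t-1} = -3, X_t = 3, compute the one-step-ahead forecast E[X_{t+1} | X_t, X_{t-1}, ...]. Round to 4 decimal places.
E[X_{t+1} \mid \mathcal F_t] = 2.5500

For an AR(p) model X_t = c + sum_i phi_i X_{t-i} + eps_t, the
one-step-ahead conditional mean is
  E[X_{t+1} | X_t, ...] = c + sum_i phi_i X_{t+1-i}.
Substitute known values:
  E[X_{t+1} | ...] = (0.43) * (3) + (-0.42) * (-3)
                   = 2.5500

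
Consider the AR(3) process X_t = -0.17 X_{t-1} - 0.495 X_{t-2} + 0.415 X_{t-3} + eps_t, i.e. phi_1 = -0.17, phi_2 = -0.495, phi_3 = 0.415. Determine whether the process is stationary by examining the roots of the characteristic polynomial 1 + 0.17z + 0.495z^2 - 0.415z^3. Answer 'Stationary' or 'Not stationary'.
\text{Stationary}

The AR(p) characteristic polynomial is P(z) = 1 + 0.17z + 0.495z^2 - 0.415z^3.
Stationarity requires all roots to lie outside the unit circle, i.e. |z| > 1 for every root.
Degree 3: look for a simple real root z0 first, then factor out (1 - z/z0) and solve the remaining quadratic.
Testing z0 = 2: P(2) = 1 + (0.17)(2) + (0.495)(2)^2 + (-0.415)(2)^3
  = 1 + (0.34) + (1.98) + (-3.32) = 0.  So z_0 = 2 is a root, |z_0| = 2.
Divide out the factor (1 - 0.5 z) = (1 - z/z0) (since 1/z0 = 0.5):
  P(z) = (1 - 0.5 z)(1 + (0.67) z + (0.83) z^2)
  [check: z-coef 0.67 - (0.5) = 0.17; z^2-coef 0.83 - (0.5)(0.67) = 0.495; z^3-coef -(0.5)(0.83) = -0.415.]
Remaining roots from the quadratic factor 1 + (0.67) z + (0.83) z^2:
  Set 1 + (0.67) z + (0.83) z^2 = 0, i.e. a z^2 + b z + c = 0 with a = 0.83, b = 0.67, c = 1.
  Discriminant D = b^2 - 4ac = (0.67)^2 - 4*(0.83)*1 = 0.4489 - (3.32) = -2.8711.
  D < 0, so the roots are the complex-conjugate pair z = (-b +/- i sqrt(-D)) / (2a) = -0.4036 +/- 1.0207i.
  For a conjugate pair |z|^2 = z * conj(z) = (product of roots) = c/a = 1/(0.83) = 1.204819, so |z| = sqrt(1.204819) = 1.0976 for both roots.
Moduli of all roots: 2.0000, 1.0976, 1.0976.
All moduli strictly greater than 1? Yes.
Verdict: Stationary.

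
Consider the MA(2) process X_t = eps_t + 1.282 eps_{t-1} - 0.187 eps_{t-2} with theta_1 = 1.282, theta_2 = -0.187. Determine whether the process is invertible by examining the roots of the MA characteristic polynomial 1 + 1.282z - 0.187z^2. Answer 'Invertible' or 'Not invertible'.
\text{Not invertible}

The MA(q) characteristic polynomial is P(z) = 1 + 1.282z - 0.187z^2.
Invertibility requires all roots to lie outside the unit circle, i.e. |z| > 1 for every root.
Set 1 + (1.282) z + (-0.187) z^2 = 0, i.e. a z^2 + b z + c = 0 with a = -0.187, b = 1.282, c = 1.
Discriminant D = b^2 - 4ac = (1.282)^2 - 4*(-0.187)*1 = 1.643524 - (-0.748) = 2.391524.
D >= 0, so the roots are real: z = (-b +/- sqrt(D)) / (2a) = (-1.282 +/- 1.546455) / (-0.374).
  z_1 = (-1.282 + 1.546455) / (-0.374) = -0.7071,   |z_1| = 0.7071.
  z_2 = (-1.282 - 1.546455) / (-0.374) = 7.5627,   |z_2| = 7.5627.
Moduli of all roots: 0.7071, 7.5627.
All moduli strictly greater than 1? No.
Verdict: Not invertible.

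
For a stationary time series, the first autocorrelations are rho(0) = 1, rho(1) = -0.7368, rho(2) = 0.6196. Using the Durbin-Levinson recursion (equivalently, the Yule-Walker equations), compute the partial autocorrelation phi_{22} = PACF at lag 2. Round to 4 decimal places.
\phi_{22} = 0.1678

The PACF at lag k is phi_{kk}, the last component of the solution
to the Yule-Walker system G_k phi = r_k where
  (G_k)_{ij} = rho(|i - j|), (r_k)_i = rho(i), i,j = 1..k.
Equivalently, Durbin-Levinson gives phi_{kk} iteratively:
  phi_{11} = rho(1)
  phi_{kk} = [rho(k) - sum_{j=1..k-1} phi_{k-1,j} rho(k-j)]
            / [1 - sum_{j=1..k-1} phi_{k-1,j} rho(j)],
  phi_{k,j} = phi_{k-1,j} - phi_{kk} phi_{k-1,k-j},  j = 1..k-1.
Step k = 1:
  phi_11 = rho(1) = -0.7368.
Step k = 2:
  phi_22 = [rho(2) - phi_11 rho(1)] / [1 - phi_11 rho(1)] = [0.6196 - (-0.7368)(-0.7368)] / [1 - (-0.7368)(-0.7368)]
         = 0.07672576 / 0.45712576 = 0.1678.
Therefore phi_{22} = 0.1678.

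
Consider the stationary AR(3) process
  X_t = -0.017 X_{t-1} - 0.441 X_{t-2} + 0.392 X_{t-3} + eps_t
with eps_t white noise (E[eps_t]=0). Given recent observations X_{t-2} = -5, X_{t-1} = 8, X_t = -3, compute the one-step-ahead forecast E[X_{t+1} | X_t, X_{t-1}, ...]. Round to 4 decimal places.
E[X_{t+1} \mid \mathcal F_t] = -5.4370

For an AR(p) model X_t = c + sum_i phi_i X_{t-i} + eps_t, the
one-step-ahead conditional mean is
  E[X_{t+1} | X_t, ...] = c + sum_i phi_i X_{t+1-i}.
Substitute known values:
  E[X_{t+1} | ...] = (-0.017) * (-3) + (-0.441) * (8) + (0.392) * (-5)
                   = -5.4370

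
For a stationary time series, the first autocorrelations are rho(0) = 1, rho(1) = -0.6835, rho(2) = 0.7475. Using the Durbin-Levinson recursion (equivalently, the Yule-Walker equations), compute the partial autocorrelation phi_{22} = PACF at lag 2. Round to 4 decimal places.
\phi_{22} = 0.5261

The PACF at lag k is phi_{kk}, the last component of the solution
to the Yule-Walker system G_k phi = r_k where
  (G_k)_{ij} = rho(|i - j|), (r_k)_i = rho(i), i,j = 1..k.
Equivalently, Durbin-Levinson gives phi_{kk} iteratively:
  phi_{11} = rho(1)
  phi_{kk} = [rho(k) - sum_{j=1..k-1} phi_{k-1,j} rho(k-j)]
            / [1 - sum_{j=1..k-1} phi_{k-1,j} rho(j)],
  phi_{k,j} = phi_{k-1,j} - phi_{kk} phi_{k-1,k-j},  j = 1..k-1.
Step k = 1:
  phi_11 = rho(1) = -0.6835.
Step k = 2:
  phi_22 = [rho(2) - phi_11 rho(1)] / [1 - phi_11 rho(1)] = [0.7475 - (-0.6835)(-0.6835)] / [1 - (-0.6835)(-0.6835)]
         = 0.28032775 / 0.53282775 = 0.5261.
Therefore phi_{22} = 0.5261.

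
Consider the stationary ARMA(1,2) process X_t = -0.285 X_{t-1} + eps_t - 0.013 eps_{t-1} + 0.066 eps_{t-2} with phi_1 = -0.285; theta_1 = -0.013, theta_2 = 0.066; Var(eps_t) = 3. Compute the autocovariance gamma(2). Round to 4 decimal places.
\gamma(2) = 0.4973

Multiply the model equation by X_{t-k} and take expectations. With theta_0 = psi_0 = 1 and psi_j the MA(infinity) weights, this gives
  gamma(k) - sum_i phi_i gamma(k-i) = c_k,
  c_k = sigma^2 * sum_{j=k..q} theta_j psi_{j-k}   (c_k = 0 for k > q),
using gamma(-m) = gamma(m).
psi-weights needed (psi_j = theta_j + sum_i phi_i psi_{j-i}):
  psi_1 = theta_1 + phi_1 = -0.013 + (-0.285) = -0.298
  psi_2 = theta_2 + phi_1 psi_1 = 0.066 + (-0.285)(-0.298) = 0.15093
Right-hand sides:
  c_0 = sigma^2 (1 + theta_1 psi_1 + theta_2 psi_2) = 3 * (1 + (-0.013)(-0.298) + (0.066)(0.15093)) = 3 * 1.013835 = 3.041506
  c_1 = sigma^2 (theta_1 + theta_2 psi_1) = 3 * (-0.013 + (0.066)(-0.298)) = -0.098004
  c_2 = sigma^2 theta_2 = 3 * (0.066) = 0.198
Equations for k = 0 and k = 1 (AR order 1):
  gamma(0) = phi_1 gamma(1) + c_0
  gamma(1) = phi_1 gamma(0) + c_1
Substituting the second into the first: gamma(0) (1 - phi_1^2) = c_0 + phi_1 c_1, so
  gamma(0) = (c_0 + phi_1 c_1) / (1 - phi_1^2) = (3.041506 + (-0.285)(-0.098004)) / (1 - (-0.285)^2) = 3.069437 / 0.918775 = 3.340793.
  gamma(1) = phi_1 gamma(0) + c_1 = (-0.285)(3.340793) + (-0.098004) = -1.05013.
For k = 2: gamma(2) = phi_1 gamma(1) + c_2
  = (-0.285)(-1.05013) + (0.198) = 0.497287.
Therefore gamma(2) = 0.4973 (to 4 decimal places).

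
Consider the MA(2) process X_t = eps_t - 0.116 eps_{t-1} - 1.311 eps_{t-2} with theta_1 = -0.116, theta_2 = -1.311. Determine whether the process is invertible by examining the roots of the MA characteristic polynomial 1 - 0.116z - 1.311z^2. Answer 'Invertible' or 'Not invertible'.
\text{Not invertible}

The MA(q) characteristic polynomial is P(z) = 1 - 0.116z - 1.311z^2.
Invertibility requires all roots to lie outside the unit circle, i.e. |z| > 1 for every root.
Set 1 + (-0.116) z + (-1.311) z^2 = 0, i.e. a z^2 + b z + c = 0 with a = -1.311, b = -0.116, c = 1.
Discriminant D = b^2 - 4ac = (-0.116)^2 - 4*(-1.311)*1 = 0.013456 - (-5.244) = 5.257456.
D >= 0, so the roots are real: z = (-b +/- sqrt(D)) / (2a) = (0.116 +/- 2.292914) / (-2.622).
  z_1 = (0.116 + 2.292914) / (-2.622) = -0.9187,   |z_1| = 0.9187.
  z_2 = (0.116 - 2.292914) / (-2.622) = 0.8302,   |z_2| = 0.8302.
Moduli of all roots: 0.9187, 0.8302.
All moduli strictly greater than 1? No.
Verdict: Not invertible.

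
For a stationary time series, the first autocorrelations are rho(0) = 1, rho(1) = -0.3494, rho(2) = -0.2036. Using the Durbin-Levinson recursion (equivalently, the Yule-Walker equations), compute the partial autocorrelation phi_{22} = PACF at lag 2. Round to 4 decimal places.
\phi_{22} = -0.3710

The PACF at lag k is phi_{kk}, the last component of the solution
to the Yule-Walker system G_k phi = r_k where
  (G_k)_{ij} = rho(|i - j|), (r_k)_i = rho(i), i,j = 1..k.
Equivalently, Durbin-Levinson gives phi_{kk} iteratively:
  phi_{11} = rho(1)
  phi_{kk} = [rho(k) - sum_{j=1..k-1} phi_{k-1,j} rho(k-j)]
            / [1 - sum_{j=1..k-1} phi_{k-1,j} rho(j)],
  phi_{k,j} = phi_{k-1,j} - phi_{kk} phi_{k-1,k-j},  j = 1..k-1.
Step k = 1:
  phi_11 = rho(1) = -0.3494.
Step k = 2:
  phi_22 = [rho(2) - phi_11 rho(1)] / [1 - phi_11 rho(1)] = [-0.2036 - (-0.3494)(-0.3494)] / [1 - (-0.3494)(-0.3494)]
         = -0.32568036 / 0.87791964 = -0.371.
Therefore phi_{22} = -0.3710.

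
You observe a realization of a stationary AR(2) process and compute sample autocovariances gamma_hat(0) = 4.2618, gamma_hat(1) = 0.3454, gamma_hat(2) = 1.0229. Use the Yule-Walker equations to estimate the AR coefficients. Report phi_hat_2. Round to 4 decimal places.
\hat\phi_{2} = 0.2350

The Yule-Walker equations for an AR(p) process read, in matrix form,
  Gamma_p phi = r_p,   with   (Gamma_p)_{ij} = gamma(|i - j|),
                       (r_p)_i = gamma(i),   i,j = 1..p.
Substitute the sample gammas (Toeplitz matrix and right-hand side of size 2):
  Gamma_p = [[4.2618, 0.3454], [0.3454, 4.2618]]
  r_p     = [0.3454, 1.0229]
Written out:
  4.2618 phi_1 + 0.3454 phi_2 = 0.3454
  0.3454 phi_1 + 4.2618 phi_2 = 1.0229
Solve by Cramer's rule:
  det = gamma(0)^2 - gamma(1)^2 = (4.2618)^2 - (0.3454)^2 = 18.16293924 - 0.11930116 = 18.04363808
  phi_hat_1 = [gamma(1) gamma(0) - gamma(1) gamma(2)] / det = [(0.3454)(4.2618) - (0.3454)(1.0229)] / 18.04363808 = 1.11871606 / 18.04363808 = 0.062
  phi_hat_2 = [gamma(0) gamma(2) - gamma(1)^2] / det = [(4.2618)(1.0229) - (0.3454)^2] / 18.04363808 = 4.24009406 / 18.04363808 = 0.235
So phi_hat = [0.0620, 0.2350].
Therefore phi_hat_2 = 0.2350.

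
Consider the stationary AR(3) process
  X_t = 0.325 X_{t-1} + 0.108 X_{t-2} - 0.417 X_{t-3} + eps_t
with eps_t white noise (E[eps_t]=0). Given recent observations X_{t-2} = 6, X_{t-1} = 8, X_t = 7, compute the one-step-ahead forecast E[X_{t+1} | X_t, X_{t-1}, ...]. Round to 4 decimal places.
E[X_{t+1} \mid \mathcal F_t] = 0.6370

For an AR(p) model X_t = c + sum_i phi_i X_{t-i} + eps_t, the
one-step-ahead conditional mean is
  E[X_{t+1} | X_t, ...] = c + sum_i phi_i X_{t+1-i}.
Substitute known values:
  E[X_{t+1} | ...] = (0.325) * (7) + (0.108) * (8) + (-0.417) * (6)
                   = 0.6370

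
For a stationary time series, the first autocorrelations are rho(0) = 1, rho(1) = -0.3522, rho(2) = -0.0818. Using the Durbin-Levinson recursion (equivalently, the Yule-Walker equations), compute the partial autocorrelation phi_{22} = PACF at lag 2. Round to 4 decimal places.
\phi_{22} = -0.2350

The PACF at lag k is phi_{kk}, the last component of the solution
to the Yule-Walker system G_k phi = r_k where
  (G_k)_{ij} = rho(|i - j|), (r_k)_i = rho(i), i,j = 1..k.
Equivalently, Durbin-Levinson gives phi_{kk} iteratively:
  phi_{11} = rho(1)
  phi_{kk} = [rho(k) - sum_{j=1..k-1} phi_{k-1,j} rho(k-j)]
            / [1 - sum_{j=1..k-1} phi_{k-1,j} rho(j)],
  phi_{k,j} = phi_{k-1,j} - phi_{kk} phi_{k-1,k-j},  j = 1..k-1.
Step k = 1:
  phi_11 = rho(1) = -0.3522.
Step k = 2:
  phi_22 = [rho(2) - phi_11 rho(1)] / [1 - phi_11 rho(1)] = [-0.0818 - (-0.3522)(-0.3522)] / [1 - (-0.3522)(-0.3522)]
         = -0.20584484 / 0.87595516 = -0.235.
Therefore phi_{22} = -0.2350.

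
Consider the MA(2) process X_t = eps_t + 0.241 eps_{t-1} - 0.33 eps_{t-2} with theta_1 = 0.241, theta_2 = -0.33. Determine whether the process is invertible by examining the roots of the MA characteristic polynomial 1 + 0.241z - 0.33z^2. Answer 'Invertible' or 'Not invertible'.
\text{Invertible}

The MA(q) characteristic polynomial is P(z) = 1 + 0.241z - 0.33z^2.
Invertibility requires all roots to lie outside the unit circle, i.e. |z| > 1 for every root.
Set 1 + (0.241) z + (-0.33) z^2 = 0, i.e. a z^2 + b z + c = 0 with a = -0.33, b = 0.241, c = 1.
Discriminant D = b^2 - 4ac = (0.241)^2 - 4*(-0.33)*1 = 0.058081 - (-1.32) = 1.378081.
D >= 0, so the roots are real: z = (-b +/- sqrt(D)) / (2a) = (-0.241 +/- 1.173917) / (-0.66).
  z_1 = (-0.241 + 1.173917) / (-0.66) = -1.4135,   |z_1| = 1.4135.
  z_2 = (-0.241 - 1.173917) / (-0.66) = 2.1438,   |z_2| = 2.1438.
Moduli of all roots: 1.4135, 2.1438.
All moduli strictly greater than 1? Yes.
Verdict: Invertible.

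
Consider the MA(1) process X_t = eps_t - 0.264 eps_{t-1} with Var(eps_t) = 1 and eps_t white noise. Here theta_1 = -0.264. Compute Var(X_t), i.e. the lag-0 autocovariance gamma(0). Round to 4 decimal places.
\gamma(0) = 1.0697

For an MA(q) process X_t = eps_t + sum_i theta_i eps_{t-i} with
Var(eps_t) = sigma^2, the variance is
  gamma(0) = sigma^2 * (1 + sum_i theta_i^2).
  sum_i theta_i^2 = (-0.264)^2 = 0.069696.
  gamma(0) = 1 * (1 + 0.069696) = 1 * 1.069696 = 1.069696, which rounds to 1.0697.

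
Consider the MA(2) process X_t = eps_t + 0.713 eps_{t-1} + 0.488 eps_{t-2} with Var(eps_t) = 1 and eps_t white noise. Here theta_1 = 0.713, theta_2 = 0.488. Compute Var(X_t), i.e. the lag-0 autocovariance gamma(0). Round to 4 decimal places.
\gamma(0) = 1.7465

For an MA(q) process X_t = eps_t + sum_i theta_i eps_{t-i} with
Var(eps_t) = sigma^2, the variance is
  gamma(0) = sigma^2 * (1 + sum_i theta_i^2).
  sum_i theta_i^2 = (0.713)^2 + (0.488)^2 = 0.508369 + 0.238144 = 0.746513.
  gamma(0) = 1 * (1 + 0.746513) = 1 * 1.746513 = 1.746513, which rounds to 1.7465.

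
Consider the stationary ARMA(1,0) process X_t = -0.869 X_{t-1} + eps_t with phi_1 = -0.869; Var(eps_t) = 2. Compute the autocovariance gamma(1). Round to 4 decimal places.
\gamma(1) = -7.0985

Multiply the model equation by X_{t-k} and take expectations. With theta_0 = psi_0 = 1 and psi_j the MA(infinity) weights, this gives
  gamma(k) - sum_i phi_i gamma(k-i) = c_k,
  c_k = sigma^2 * sum_{j=k..q} theta_j psi_{j-k}   (c_k = 0 for k > q),
using gamma(-m) = gamma(m).
Pure AR (q = 0): c_0 = sigma^2 = 2, c_k = 0 for k >= 1.
Equations for k = 0 and k = 1 (AR order 1):
  gamma(0) = phi_1 gamma(1) + c_0
  gamma(1) = phi_1 gamma(0) + c_1
Substituting the second into the first: gamma(0) (1 - phi_1^2) = c_0 + phi_1 c_1, so
  gamma(0) = c_0 / (1 - phi_1^2) = 2 / (1 - (-0.869)^2) = 2 / 0.244839 = 8.168633.
  gamma(1) = phi_1 gamma(0) = (-0.869)(8.168633) = -7.098542.
Therefore gamma(1) = -7.0985 (to 4 decimal places).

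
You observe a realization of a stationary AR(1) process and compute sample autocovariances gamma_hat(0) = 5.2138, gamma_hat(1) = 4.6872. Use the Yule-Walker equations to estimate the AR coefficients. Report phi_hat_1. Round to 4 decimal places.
\hat\phi_{1} = 0.8990

The Yule-Walker equations for an AR(p) process read, in matrix form,
  Gamma_p phi = r_p,   with   (Gamma_p)_{ij} = gamma(|i - j|),
                       (r_p)_i = gamma(i),   i,j = 1..p.
Substitute the sample gammas (Toeplitz matrix and right-hand side of size 1):
  Gamma_p = [[5.2138]]
  r_p     = [4.6872]
With p = 1 this is the single equation gamma(0) phi_1 = gamma(1):
  phi_hat_1 = gamma(1) / gamma(0) = 4.6872 / 5.2138 = 0.8990.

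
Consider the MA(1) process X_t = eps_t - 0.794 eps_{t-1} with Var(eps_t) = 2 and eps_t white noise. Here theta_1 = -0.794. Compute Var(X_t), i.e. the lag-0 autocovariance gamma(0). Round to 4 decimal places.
\gamma(0) = 3.2609

For an MA(q) process X_t = eps_t + sum_i theta_i eps_{t-i} with
Var(eps_t) = sigma^2, the variance is
  gamma(0) = sigma^2 * (1 + sum_i theta_i^2).
  sum_i theta_i^2 = (-0.794)^2 = 0.630436.
  gamma(0) = 2 * (1 + 0.630436) = 2 * 1.630436 = 3.260872, which rounds to 3.2609.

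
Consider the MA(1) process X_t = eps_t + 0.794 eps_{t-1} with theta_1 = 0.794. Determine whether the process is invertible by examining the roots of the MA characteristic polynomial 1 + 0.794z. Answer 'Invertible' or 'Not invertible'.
\text{Invertible}

The MA(q) characteristic polynomial is P(z) = 1 + 0.794z.
Invertibility requires all roots to lie outside the unit circle, i.e. |z| > 1 for every root.
This is linear in z: 1 + (0.794) z = 0  =>  z = -1/(0.794) = -1.259446,  |z| = 1.259446.
Moduli of all roots: 1.2594.
All moduli strictly greater than 1? Yes.
Verdict: Invertible.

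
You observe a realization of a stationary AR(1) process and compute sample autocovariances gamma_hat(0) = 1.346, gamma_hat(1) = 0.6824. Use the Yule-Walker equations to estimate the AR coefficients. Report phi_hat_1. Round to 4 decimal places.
\hat\phi_{1} = 0.5070

The Yule-Walker equations for an AR(p) process read, in matrix form,
  Gamma_p phi = r_p,   with   (Gamma_p)_{ij} = gamma(|i - j|),
                       (r_p)_i = gamma(i),   i,j = 1..p.
Substitute the sample gammas (Toeplitz matrix and right-hand side of size 1):
  Gamma_p = [[1.346]]
  r_p     = [0.6824]
With p = 1 this is the single equation gamma(0) phi_1 = gamma(1):
  phi_hat_1 = gamma(1) / gamma(0) = 0.6824 / 1.346 = 0.5070.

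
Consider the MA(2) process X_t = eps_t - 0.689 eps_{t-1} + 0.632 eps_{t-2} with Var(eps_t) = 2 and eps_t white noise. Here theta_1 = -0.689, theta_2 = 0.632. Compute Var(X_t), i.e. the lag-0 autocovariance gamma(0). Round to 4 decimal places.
\gamma(0) = 3.7483

For an MA(q) process X_t = eps_t + sum_i theta_i eps_{t-i} with
Var(eps_t) = sigma^2, the variance is
  gamma(0) = sigma^2 * (1 + sum_i theta_i^2).
  sum_i theta_i^2 = (-0.689)^2 + (0.632)^2 = 0.474721 + 0.399424 = 0.874145.
  gamma(0) = 2 * (1 + 0.874145) = 2 * 1.874145 = 3.74829, which rounds to 3.7483.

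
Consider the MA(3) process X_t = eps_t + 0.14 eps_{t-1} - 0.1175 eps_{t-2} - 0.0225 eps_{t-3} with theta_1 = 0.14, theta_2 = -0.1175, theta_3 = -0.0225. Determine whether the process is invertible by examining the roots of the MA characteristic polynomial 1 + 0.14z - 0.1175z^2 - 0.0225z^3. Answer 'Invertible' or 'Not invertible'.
\text{Invertible}

The MA(q) characteristic polynomial is P(z) = 1 + 0.14z - 0.1175z^2 - 0.0225z^3.
Invertibility requires all roots to lie outside the unit circle, i.e. |z| > 1 for every root.
Degree 3: look for a simple real root z0 first, then factor out (1 - z/z0) and solve the remaining quadratic.
Testing z0 = -4: P(-4) = 1 + (0.14)(-4) + (-0.1175)(-4)^2 + (-0.0225)(-4)^3
  = 1 + (-0.56) + (-1.88) + (1.44) = 0.  So z_0 = -4 is a root, |z_0| = 4.
Divide out the factor (1 + 0.25 z) = (1 - z/z0) (since 1/z0 = -0.25):
  P(z) = (1 + 0.25 z)(1 + (-0.11) z + (-0.09) z^2)
  [check: z-coef -0.11 - (-0.25) = 0.14; z^2-coef -0.09 - (-0.25)(-0.11) = -0.1175; z^3-coef -(-0.25)(-0.09) = -0.0225.]
Remaining roots from the quadratic factor 1 + (-0.11) z + (-0.09) z^2:
  Set 1 + (-0.11) z + (-0.09) z^2 = 0, i.e. a z^2 + b z + c = 0 with a = -0.09, b = -0.11, c = 1.
  Discriminant D = b^2 - 4ac = (-0.11)^2 - 4*(-0.09)*1 = 0.0121 - (-0.36) = 0.3721.
  D >= 0, so the roots are real: z = (-b +/- sqrt(D)) / (2a) = (0.11 +/- 0.61) / (-0.18).
    z_1 = (0.11 + 0.61) / (-0.18) = -4,   |z_1| = 4.
    z_2 = (0.11 - 0.61) / (-0.18) = 2.7778,   |z_2| = 2.7778.
Moduli of all roots: 4.0000, 4.0000, 2.7778.
All moduli strictly greater than 1? Yes.
Verdict: Invertible.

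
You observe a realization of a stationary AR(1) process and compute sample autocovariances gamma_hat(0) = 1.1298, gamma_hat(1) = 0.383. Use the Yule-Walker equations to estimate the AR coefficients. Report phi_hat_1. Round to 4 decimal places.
\hat\phi_{1} = 0.3390

The Yule-Walker equations for an AR(p) process read, in matrix form,
  Gamma_p phi = r_p,   with   (Gamma_p)_{ij} = gamma(|i - j|),
                       (r_p)_i = gamma(i),   i,j = 1..p.
Substitute the sample gammas (Toeplitz matrix and right-hand side of size 1):
  Gamma_p = [[1.1298]]
  r_p     = [0.383]
With p = 1 this is the single equation gamma(0) phi_1 = gamma(1):
  phi_hat_1 = gamma(1) / gamma(0) = 0.383 / 1.1298 = 0.3390.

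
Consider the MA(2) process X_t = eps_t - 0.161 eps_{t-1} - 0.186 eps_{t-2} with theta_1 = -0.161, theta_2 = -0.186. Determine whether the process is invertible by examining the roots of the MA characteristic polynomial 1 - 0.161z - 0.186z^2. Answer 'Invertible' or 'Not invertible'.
\text{Invertible}

The MA(q) characteristic polynomial is P(z) = 1 - 0.161z - 0.186z^2.
Invertibility requires all roots to lie outside the unit circle, i.e. |z| > 1 for every root.
Set 1 + (-0.161) z + (-0.186) z^2 = 0, i.e. a z^2 + b z + c = 0 with a = -0.186, b = -0.161, c = 1.
Discriminant D = b^2 - 4ac = (-0.161)^2 - 4*(-0.186)*1 = 0.025921 - (-0.744) = 0.769921.
D >= 0, so the roots are real: z = (-b +/- sqrt(D)) / (2a) = (0.161 +/- 0.877451) / (-0.372).
  z_1 = (0.161 + 0.877451) / (-0.372) = -2.7915,   |z_1| = 2.7915.
  z_2 = (0.161 - 0.877451) / (-0.372) = 1.9259,   |z_2| = 1.9259.
Moduli of all roots: 2.7915, 1.9259.
All moduli strictly greater than 1? Yes.
Verdict: Invertible.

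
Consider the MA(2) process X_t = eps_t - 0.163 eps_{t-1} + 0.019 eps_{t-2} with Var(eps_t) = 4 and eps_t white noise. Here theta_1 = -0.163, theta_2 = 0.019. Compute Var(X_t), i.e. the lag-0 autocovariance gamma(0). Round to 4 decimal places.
\gamma(0) = 4.1077

For an MA(q) process X_t = eps_t + sum_i theta_i eps_{t-i} with
Var(eps_t) = sigma^2, the variance is
  gamma(0) = sigma^2 * (1 + sum_i theta_i^2).
  sum_i theta_i^2 = (-0.163)^2 + (0.019)^2 = 0.026569 + 0.000361 = 0.02693.
  gamma(0) = 4 * (1 + 0.02693) = 4 * 1.02693 = 4.10772, which rounds to 4.1077.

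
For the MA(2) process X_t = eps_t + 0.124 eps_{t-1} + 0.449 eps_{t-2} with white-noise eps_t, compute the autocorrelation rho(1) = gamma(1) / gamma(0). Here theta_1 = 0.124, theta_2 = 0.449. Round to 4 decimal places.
\rho(1) = 0.1476

For an MA(q) process with theta_0 = 1, the autocovariance is
  gamma(k) = sigma^2 * sum_{i=0..q-k} theta_i * theta_{i+k},
and rho(k) = gamma(k) / gamma(0). Sigma^2 cancels.
  numerator   = (1)*(0.124) + (0.124)*(0.449) = 0.179676.
  denominator = (1)^2 + (0.124)^2 + (0.449)^2 = 1.216977.
  rho(1) = 0.179676 / 1.216977 = 0.1476.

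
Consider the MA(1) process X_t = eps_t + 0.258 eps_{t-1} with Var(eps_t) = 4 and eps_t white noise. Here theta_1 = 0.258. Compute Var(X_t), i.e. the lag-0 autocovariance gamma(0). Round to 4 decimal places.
\gamma(0) = 4.2663

For an MA(q) process X_t = eps_t + sum_i theta_i eps_{t-i} with
Var(eps_t) = sigma^2, the variance is
  gamma(0) = sigma^2 * (1 + sum_i theta_i^2).
  sum_i theta_i^2 = (0.258)^2 = 0.066564.
  gamma(0) = 4 * (1 + 0.066564) = 4 * 1.066564 = 4.266256, which rounds to 4.2663.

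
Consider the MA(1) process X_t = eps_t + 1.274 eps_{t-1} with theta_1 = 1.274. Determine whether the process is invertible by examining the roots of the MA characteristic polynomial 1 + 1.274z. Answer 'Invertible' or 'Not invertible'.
\text{Not invertible}

The MA(q) characteristic polynomial is P(z) = 1 + 1.274z.
Invertibility requires all roots to lie outside the unit circle, i.e. |z| > 1 for every root.
This is linear in z: 1 + (1.274) z = 0  =>  z = -1/(1.274) = -0.784929,  |z| = 0.784929.
Moduli of all roots: 0.7849.
All moduli strictly greater than 1? No.
Verdict: Not invertible.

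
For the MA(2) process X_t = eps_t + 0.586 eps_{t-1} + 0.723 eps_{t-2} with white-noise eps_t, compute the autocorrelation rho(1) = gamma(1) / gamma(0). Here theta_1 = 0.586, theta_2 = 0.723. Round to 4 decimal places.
\rho(1) = 0.5411

For an MA(q) process with theta_0 = 1, the autocovariance is
  gamma(k) = sigma^2 * sum_{i=0..q-k} theta_i * theta_{i+k},
and rho(k) = gamma(k) / gamma(0). Sigma^2 cancels.
  numerator   = (1)*(0.586) + (0.586)*(0.723) = 1.009678.
  denominator = (1)^2 + (0.586)^2 + (0.723)^2 = 1.866125.
  rho(1) = 1.009678 / 1.866125 = 0.5411.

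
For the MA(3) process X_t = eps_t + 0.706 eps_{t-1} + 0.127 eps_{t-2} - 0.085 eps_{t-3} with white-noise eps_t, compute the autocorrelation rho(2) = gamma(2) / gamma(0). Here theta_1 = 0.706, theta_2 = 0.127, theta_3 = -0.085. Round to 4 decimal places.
\rho(2) = 0.0440

For an MA(q) process with theta_0 = 1, the autocovariance is
  gamma(k) = sigma^2 * sum_{i=0..q-k} theta_i * theta_{i+k},
and rho(k) = gamma(k) / gamma(0). Sigma^2 cancels.
  numerator   = (1)*(0.127) + (0.706)*(-0.085) = 0.06699.
  denominator = (1)^2 + (0.706)^2 + (0.127)^2 + (-0.085)^2 = 1.52179.
  rho(2) = 0.06699 / 1.52179 = 0.0440.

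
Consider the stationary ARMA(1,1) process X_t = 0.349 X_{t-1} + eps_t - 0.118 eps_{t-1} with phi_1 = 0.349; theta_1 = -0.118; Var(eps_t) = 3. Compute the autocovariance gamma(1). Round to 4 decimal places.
\gamma(1) = 0.7566

Multiply the model equation by X_{t-k} and take expectations. With theta_0 = psi_0 = 1 and psi_j the MA(infinity) weights, this gives
  gamma(k) - sum_i phi_i gamma(k-i) = c_k,
  c_k = sigma^2 * sum_{j=k..q} theta_j psi_{j-k}   (c_k = 0 for k > q),
using gamma(-m) = gamma(m).
psi-weights needed (psi_j = theta_j + sum_i phi_i psi_{j-i}):
  psi_1 = theta_1 + phi_1 = -0.118 + (0.349) = 0.231
Right-hand sides:
  c_0 = sigma^2 (1 + theta_1 psi_1) = 3 * (1 + (-0.118)(0.231)) = 3 * 0.972742 = 2.918226
  c_1 = sigma^2 theta_1 = 3 * (-0.118) = -0.354
  c_2 = 0
Equations for k = 0 and k = 1 (AR order 1):
  gamma(0) = phi_1 gamma(1) + c_0
  gamma(1) = phi_1 gamma(0) + c_1
Substituting the second into the first: gamma(0) (1 - phi_1^2) = c_0 + phi_1 c_1, so
  gamma(0) = (c_0 + phi_1 c_1) / (1 - phi_1^2) = (2.918226 + (0.349)(-0.354)) / (1 - (0.349)^2) = 2.79468 / 0.878199 = 3.182286.
  gamma(1) = phi_1 gamma(0) + c_1 = (0.349)(3.182286) + (-0.354) = 0.756618.
Therefore gamma(1) = 0.7566 (to 4 decimal places).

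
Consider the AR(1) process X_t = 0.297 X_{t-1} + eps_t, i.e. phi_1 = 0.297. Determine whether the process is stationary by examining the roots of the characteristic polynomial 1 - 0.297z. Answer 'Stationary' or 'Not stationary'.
\text{Stationary}

The AR(p) characteristic polynomial is P(z) = 1 - 0.297z.
Stationarity requires all roots to lie outside the unit circle, i.e. |z| > 1 for every root.
This is linear in z: 1 + (-0.297) z = 0  =>  z = -1/(-0.297) = 3.367003,  |z| = 3.367003.
Moduli of all roots: 3.3670.
All moduli strictly greater than 1? Yes.
Verdict: Stationary.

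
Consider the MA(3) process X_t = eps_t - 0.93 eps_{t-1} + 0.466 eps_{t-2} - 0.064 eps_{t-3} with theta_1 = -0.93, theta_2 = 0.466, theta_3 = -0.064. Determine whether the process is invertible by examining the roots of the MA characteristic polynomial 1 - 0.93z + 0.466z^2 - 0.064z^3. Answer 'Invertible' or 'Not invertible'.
\text{Invertible}

The MA(q) characteristic polynomial is P(z) = 1 - 0.93z + 0.466z^2 - 0.064z^3.
Invertibility requires all roots to lie outside the unit circle, i.e. |z| > 1 for every root.
Degree 3: look for a simple real root z0 first, then factor out (1 - z/z0) and solve the remaining quadratic.
Testing z0 = 5: P(5) = 1 + (-0.93)(5) + (0.466)(5)^2 + (-0.064)(5)^3
  = 1 + (-4.65) + (11.65) + (-8) = 0.  So z_0 = 5 is a root, |z_0| = 5.
Divide out the factor (1 - 0.2 z) = (1 - z/z0) (since 1/z0 = 0.2):
  P(z) = (1 - 0.2 z)(1 + (-0.73) z + (0.32) z^2)
  [check: z-coef -0.73 - (0.2) = -0.93; z^2-coef 0.32 - (0.2)(-0.73) = 0.466; z^3-coef -(0.2)(0.32) = -0.064.]
Remaining roots from the quadratic factor 1 + (-0.73) z + (0.32) z^2:
  Set 1 + (-0.73) z + (0.32) z^2 = 0, i.e. a z^2 + b z + c = 0 with a = 0.32, b = -0.73, c = 1.
  Discriminant D = b^2 - 4ac = (-0.73)^2 - 4*(0.32)*1 = 0.5329 - (1.28) = -0.7471.
  D < 0, so the roots are the complex-conjugate pair z = (-b +/- i sqrt(-D)) / (2a) = 1.1406 +/- 1.3505i.
  For a conjugate pair |z|^2 = z * conj(z) = (product of roots) = c/a = 1/(0.32) = 3.125, so |z| = sqrt(3.125) = 1.7678 for both roots.
Moduli of all roots: 5.0000, 1.7678, 1.7678.
All moduli strictly greater than 1? Yes.
Verdict: Invertible.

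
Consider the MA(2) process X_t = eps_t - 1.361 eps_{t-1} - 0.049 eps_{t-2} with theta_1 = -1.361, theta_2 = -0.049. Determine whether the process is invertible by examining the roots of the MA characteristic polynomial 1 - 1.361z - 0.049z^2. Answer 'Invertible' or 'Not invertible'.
\text{Not invertible}

The MA(q) characteristic polynomial is P(z) = 1 - 1.361z - 0.049z^2.
Invertibility requires all roots to lie outside the unit circle, i.e. |z| > 1 for every root.
Set 1 + (-1.361) z + (-0.049) z^2 = 0, i.e. a z^2 + b z + c = 0 with a = -0.049, b = -1.361, c = 1.
Discriminant D = b^2 - 4ac = (-1.361)^2 - 4*(-0.049)*1 = 1.852321 - (-0.196) = 2.048321.
D >= 0, so the roots are real: z = (-b +/- sqrt(D)) / (2a) = (1.361 +/- 1.431196) / (-0.098).
  z_1 = (1.361 + 1.431196) / (-0.098) = -28.4918,   |z_1| = 28.4918.
  z_2 = (1.361 - 1.431196) / (-0.098) = 0.7163,   |z_2| = 0.7163.
Moduli of all roots: 28.4918, 0.7163.
All moduli strictly greater than 1? No.
Verdict: Not invertible.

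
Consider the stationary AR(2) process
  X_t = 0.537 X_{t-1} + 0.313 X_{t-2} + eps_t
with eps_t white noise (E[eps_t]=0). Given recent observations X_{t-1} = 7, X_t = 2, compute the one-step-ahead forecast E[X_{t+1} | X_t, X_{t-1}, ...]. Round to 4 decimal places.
E[X_{t+1} \mid \mathcal F_t] = 3.2650

For an AR(p) model X_t = c + sum_i phi_i X_{t-i} + eps_t, the
one-step-ahead conditional mean is
  E[X_{t+1} | X_t, ...] = c + sum_i phi_i X_{t+1-i}.
Substitute known values:
  E[X_{t+1} | ...] = (0.537) * (2) + (0.313) * (7)
                   = 3.2650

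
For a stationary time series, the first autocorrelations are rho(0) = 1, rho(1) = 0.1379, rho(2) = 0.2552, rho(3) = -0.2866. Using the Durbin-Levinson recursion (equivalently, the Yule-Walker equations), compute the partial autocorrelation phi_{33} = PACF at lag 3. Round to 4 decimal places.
\phi_{33} = -0.3750

The PACF at lag k is phi_{kk}, the last component of the solution
to the Yule-Walker system G_k phi = r_k where
  (G_k)_{ij} = rho(|i - j|), (r_k)_i = rho(i), i,j = 1..k.
Equivalently, Durbin-Levinson gives phi_{kk} iteratively:
  phi_{11} = rho(1)
  phi_{kk} = [rho(k) - sum_{j=1..k-1} phi_{k-1,j} rho(k-j)]
            / [1 - sum_{j=1..k-1} phi_{k-1,j} rho(j)],
  phi_{k,j} = phi_{k-1,j} - phi_{kk} phi_{k-1,k-j},  j = 1..k-1.
Step k = 1:
  phi_11 = rho(1) = 0.1379.
Step k = 2:
  phi_22 = [rho(2) - phi_11 rho(1)] / [1 - phi_11 rho(1)] = [0.2552 - (0.1379)(0.1379)] / [1 - (0.1379)(0.1379)]
         = 0.23618359 / 0.98098359 = 0.240762.
  Update: phi_21 = phi_11 - phi_22 phi_11 = 0.1379 - (0.240762)(0.1379) = 0.104699.
Step k = 3:
  phi_33 = [rho(3) - phi_21 rho(2) - phi_22 rho(1)] / [1 - phi_21 rho(1) - phi_22 rho(2)]
    numerator   = -0.2866 - (0.104699)(0.2552) - (0.240762)(0.1379) = -0.34652025
    denominator = 1 - (0.104699)(0.1379) - (0.240762)(0.2552) = 0.92411955
  phi_33 = -0.34652025 / 0.92411955 = -0.375.
Therefore phi_{33} = -0.3750.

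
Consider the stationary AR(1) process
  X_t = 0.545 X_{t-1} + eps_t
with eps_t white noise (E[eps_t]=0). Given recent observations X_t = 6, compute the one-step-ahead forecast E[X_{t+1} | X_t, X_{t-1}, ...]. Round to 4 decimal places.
E[X_{t+1} \mid \mathcal F_t] = 3.2700

For an AR(p) model X_t = c + sum_i phi_i X_{t-i} + eps_t, the
one-step-ahead conditional mean is
  E[X_{t+1} | X_t, ...] = c + sum_i phi_i X_{t+1-i}.
Substitute known values:
  E[X_{t+1} | ...] = (0.545) * (6)
                   = 3.2700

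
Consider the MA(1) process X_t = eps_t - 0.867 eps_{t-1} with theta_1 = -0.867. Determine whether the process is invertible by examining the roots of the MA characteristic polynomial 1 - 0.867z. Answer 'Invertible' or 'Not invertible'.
\text{Invertible}

The MA(q) characteristic polynomial is P(z) = 1 - 0.867z.
Invertibility requires all roots to lie outside the unit circle, i.e. |z| > 1 for every root.
This is linear in z: 1 + (-0.867) z = 0  =>  z = -1/(-0.867) = 1.153403,  |z| = 1.153403.
Moduli of all roots: 1.1534.
All moduli strictly greater than 1? Yes.
Verdict: Invertible.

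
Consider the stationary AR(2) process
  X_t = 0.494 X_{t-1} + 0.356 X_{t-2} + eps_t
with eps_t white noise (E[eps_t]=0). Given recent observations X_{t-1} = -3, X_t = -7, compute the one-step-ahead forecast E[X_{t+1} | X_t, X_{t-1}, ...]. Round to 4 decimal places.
E[X_{t+1} \mid \mathcal F_t] = -4.5260

For an AR(p) model X_t = c + sum_i phi_i X_{t-i} + eps_t, the
one-step-ahead conditional mean is
  E[X_{t+1} | X_t, ...] = c + sum_i phi_i X_{t+1-i}.
Substitute known values:
  E[X_{t+1} | ...] = (0.494) * (-7) + (0.356) * (-3)
                   = -4.5260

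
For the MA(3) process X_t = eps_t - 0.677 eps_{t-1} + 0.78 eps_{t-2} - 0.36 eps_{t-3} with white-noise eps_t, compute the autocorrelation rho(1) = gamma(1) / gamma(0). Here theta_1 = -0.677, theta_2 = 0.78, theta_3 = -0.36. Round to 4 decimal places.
\rho(1) = -0.6765

For an MA(q) process with theta_0 = 1, the autocovariance is
  gamma(k) = sigma^2 * sum_{i=0..q-k} theta_i * theta_{i+k},
and rho(k) = gamma(k) / gamma(0). Sigma^2 cancels.
  numerator   = (1)*(-0.677) + (-0.677)*(0.78) + (0.78)*(-0.36) = -1.48586.
  denominator = (1)^2 + (-0.677)^2 + (0.78)^2 + (-0.36)^2 = 2.196329.
  rho(1) = -1.48586 / 2.196329 = -0.6765.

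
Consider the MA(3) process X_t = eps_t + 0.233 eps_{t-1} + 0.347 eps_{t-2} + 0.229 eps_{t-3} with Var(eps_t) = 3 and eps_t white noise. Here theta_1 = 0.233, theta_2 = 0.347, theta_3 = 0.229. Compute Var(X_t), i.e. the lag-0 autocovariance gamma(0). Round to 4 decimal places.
\gamma(0) = 3.6814

For an MA(q) process X_t = eps_t + sum_i theta_i eps_{t-i} with
Var(eps_t) = sigma^2, the variance is
  gamma(0) = sigma^2 * (1 + sum_i theta_i^2).
  sum_i theta_i^2 = (0.233)^2 + (0.347)^2 + (0.229)^2 = 0.054289 + 0.120409 + 0.052441 = 0.227139.
  gamma(0) = 3 * (1 + 0.227139) = 3 * 1.227139 = 3.681417, which rounds to 3.6814.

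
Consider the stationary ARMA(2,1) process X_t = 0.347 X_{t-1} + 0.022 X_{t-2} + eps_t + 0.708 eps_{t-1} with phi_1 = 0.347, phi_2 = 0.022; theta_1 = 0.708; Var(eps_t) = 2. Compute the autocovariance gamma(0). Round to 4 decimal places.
\gamma(0) = 4.5867

Multiply the model equation by X_{t-k} and take expectations. With theta_0 = psi_0 = 1 and psi_j the MA(infinity) weights, this gives
  gamma(k) - sum_i phi_i gamma(k-i) = c_k,
  c_k = sigma^2 * sum_{j=k..q} theta_j psi_{j-k}   (c_k = 0 for k > q),
using gamma(-m) = gamma(m).
psi-weights needed (psi_j = theta_j + sum_i phi_i psi_{j-i}):
  psi_1 = theta_1 + phi_1 = 0.708 + (0.347) = 1.055
Right-hand sides:
  c_0 = sigma^2 (1 + theta_1 psi_1) = 2 * (1 + (0.708)(1.055)) = 2 * 1.74694 = 3.49388
  c_1 = sigma^2 theta_1 = 2 * (0.708) = 1.416
  c_2 = 0
Equations for k = 0, 1, 2 (AR order 2, c_2 = 0):
  (E0) gamma(0) = phi_1 gamma(1) + phi_2 gamma(2) + c_0
  (E1) gamma(1) = phi_1 gamma(0) + phi_2 gamma(1) + c_1
  (E2) gamma(2) = phi_1 gamma(1) + phi_2 gamma(0)
From (E1): gamma(1) = A gamma(0) + B with
  A = phi_1 / (1 - phi_2) = 0.347 / 0.978 = 0.354806,   B = c_1 / (1 - phi_2) = 1.416 / 0.978 = 1.447853.
Insert (E2) into (E0): gamma(0) (1 - phi_2^2) = phi_1 (1 + phi_2) gamma(1) + c_0.
  phi_1 (1 + phi_2) = (0.347)(1.022) = 0.354634,   1 - phi_2^2 = 0.999516.
Replace gamma(1) by A gamma(0) + B and collect gamma(0):
  gamma(0) [0.999516 - (0.354634)(0.354806)] = (0.354634)(1.447853) + 3.49388
  gamma(0) * 0.87369 = 4.007338
  gamma(0) = 4.007338 / 0.87369 = 4.586682.
Therefore gamma(0) = 4.5867 (to 4 decimal places).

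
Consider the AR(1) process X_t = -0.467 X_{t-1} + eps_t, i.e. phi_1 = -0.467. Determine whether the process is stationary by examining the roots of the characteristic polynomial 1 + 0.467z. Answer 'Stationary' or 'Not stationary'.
\text{Stationary}

The AR(p) characteristic polynomial is P(z) = 1 + 0.467z.
Stationarity requires all roots to lie outside the unit circle, i.e. |z| > 1 for every root.
This is linear in z: 1 + (0.467) z = 0  =>  z = -1/(0.467) = -2.141328,  |z| = 2.141328.
Moduli of all roots: 2.1413.
All moduli strictly greater than 1? Yes.
Verdict: Stationary.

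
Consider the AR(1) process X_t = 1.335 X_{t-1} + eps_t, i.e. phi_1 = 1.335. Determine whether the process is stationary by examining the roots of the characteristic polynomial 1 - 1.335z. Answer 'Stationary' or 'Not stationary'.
\text{Not stationary}

The AR(p) characteristic polynomial is P(z) = 1 - 1.335z.
Stationarity requires all roots to lie outside the unit circle, i.e. |z| > 1 for every root.
This is linear in z: 1 + (-1.335) z = 0  =>  z = -1/(-1.335) = 0.749064,  |z| = 0.749064.
Moduli of all roots: 0.7491.
All moduli strictly greater than 1? No.
Verdict: Not stationary.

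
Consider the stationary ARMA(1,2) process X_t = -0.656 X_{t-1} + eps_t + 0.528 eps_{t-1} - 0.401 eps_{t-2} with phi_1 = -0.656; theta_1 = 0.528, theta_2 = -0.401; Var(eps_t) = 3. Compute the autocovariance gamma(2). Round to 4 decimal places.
\gamma(2) = -0.8032

Multiply the model equation by X_{t-k} and take expectations. With theta_0 = psi_0 = 1 and psi_j the MA(infinity) weights, this gives
  gamma(k) - sum_i phi_i gamma(k-i) = c_k,
  c_k = sigma^2 * sum_{j=k..q} theta_j psi_{j-k}   (c_k = 0 for k > q),
using gamma(-m) = gamma(m).
psi-weights needed (psi_j = theta_j + sum_i phi_i psi_{j-i}):
  psi_1 = theta_1 + phi_1 = 0.528 + (-0.656) = -0.128
  psi_2 = theta_2 + phi_1 psi_1 = -0.401 + (-0.656)(-0.128) = -0.317032
Right-hand sides:
  c_0 = sigma^2 (1 + theta_1 psi_1 + theta_2 psi_2) = 3 * (1 + (0.528)(-0.128) + (-0.401)(-0.317032)) = 3 * 1.059546 = 3.178637
  c_1 = sigma^2 (theta_1 + theta_2 psi_1) = 3 * (0.528 + (-0.401)(-0.128)) = 1.737984
  c_2 = sigma^2 theta_2 = 3 * (-0.401) = -1.203
Equations for k = 0 and k = 1 (AR order 1):
  gamma(0) = phi_1 gamma(1) + c_0
  gamma(1) = phi_1 gamma(0) + c_1
Substituting the second into the first: gamma(0) (1 - phi_1^2) = c_0 + phi_1 c_1, so
  gamma(0) = (c_0 + phi_1 c_1) / (1 - phi_1^2) = (3.178637 + (-0.656)(1.737984)) / (1 - (-0.656)^2) = 2.03852 / 0.569664 = 3.57846.
  gamma(1) = phi_1 gamma(0) + c_1 = (-0.656)(3.57846) + (1.737984) = -0.609486.
For k = 2: gamma(2) = phi_1 gamma(1) + c_2
  = (-0.656)(-0.609486) + (-1.203) = -0.803177.
Therefore gamma(2) = -0.8032 (to 4 decimal places).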